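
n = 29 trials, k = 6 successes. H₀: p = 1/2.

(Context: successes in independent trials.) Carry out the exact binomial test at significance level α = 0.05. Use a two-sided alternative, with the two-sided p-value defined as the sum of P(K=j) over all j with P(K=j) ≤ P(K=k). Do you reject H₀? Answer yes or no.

Exact binomial: n=29, k=6, p₀=1/2=0.5000
P(X=j) = C(n,j)·p₀^j·(1−p₀)^(n−j); p = Σ P(X=j) over j with P(X=j) ≤ P(X=6)
p-value (two-sided) = 0.00232
At α=0.05: p < α → reject H₀

reject H₀: yes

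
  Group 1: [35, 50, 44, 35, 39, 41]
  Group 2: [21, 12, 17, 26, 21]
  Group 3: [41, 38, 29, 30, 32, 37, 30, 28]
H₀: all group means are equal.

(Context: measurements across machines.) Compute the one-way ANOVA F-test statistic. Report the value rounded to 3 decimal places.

Group means [40.67, 19.40, 33.12], grand mean 31.895
SSB = Σnᵢ(x̄ᵢ−x̄)² = 1254.381; SSW = ΣΣ(x−x̄ᵢ)² = 439.408
MSB = 1254.381/2 = 627.1906; MSW = 439.408/16 = 27.4630
F = MSB/MSW = 22.8376
df = (2, 16)

test statistic = 22.838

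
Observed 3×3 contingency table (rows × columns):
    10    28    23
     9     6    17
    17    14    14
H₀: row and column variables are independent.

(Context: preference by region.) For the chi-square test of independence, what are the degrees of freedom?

degrees of freedom = 4

df = (r−1)(c−1) = (3−1)·(3−1) = 4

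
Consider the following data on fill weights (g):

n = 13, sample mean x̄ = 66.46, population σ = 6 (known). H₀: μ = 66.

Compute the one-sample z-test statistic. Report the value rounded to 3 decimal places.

SE = σ/√n = 6/√13 = 1.6641
z = (x̄−μ₀)/SE = (66.46−66)/1.6641 = 0.2764

test statistic = 0.276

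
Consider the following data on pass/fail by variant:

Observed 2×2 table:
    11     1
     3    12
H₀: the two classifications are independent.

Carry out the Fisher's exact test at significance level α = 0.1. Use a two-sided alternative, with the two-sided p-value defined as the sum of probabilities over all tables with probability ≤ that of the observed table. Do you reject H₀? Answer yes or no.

Margins: r₁=12, r₂=15, c₁=14, c₂=13, n=27
p_obs = C(12,11)·C(15,3)/C(27,14); sum pmf over tables with pmf ≤ p_obs
p-value (two-sided) = 0.00034
At α=0.1: p < α → reject H₀

reject H₀: yes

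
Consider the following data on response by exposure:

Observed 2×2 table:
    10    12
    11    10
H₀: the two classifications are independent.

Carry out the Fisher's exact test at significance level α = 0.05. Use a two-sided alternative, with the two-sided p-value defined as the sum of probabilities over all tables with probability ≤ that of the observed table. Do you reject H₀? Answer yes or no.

reject H₀: no

Margins: r₁=22, r₂=21, c₁=21, c₂=22, n=43
p_obs = C(22,10)·C(21,11)/C(43,21); sum pmf over tables with pmf ≤ p_obs
p-value (two-sided) = 0.76349
At α=0.05: p ≥ α → fail to reject H₀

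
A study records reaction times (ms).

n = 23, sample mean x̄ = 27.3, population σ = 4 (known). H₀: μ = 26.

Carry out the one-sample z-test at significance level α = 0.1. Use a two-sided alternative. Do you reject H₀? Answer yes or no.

SE = σ/√n = 4/√23 = 0.8341
z = (x̄−μ₀)/SE = (27.3−26)/0.8341 = 1.5586
p-value (two-sided) = 0.11908
At α=0.1: p ≥ α → fail to reject H₀

reject H₀: no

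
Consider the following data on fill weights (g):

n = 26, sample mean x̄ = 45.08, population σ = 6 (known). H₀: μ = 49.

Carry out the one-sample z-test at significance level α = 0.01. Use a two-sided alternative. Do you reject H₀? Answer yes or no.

reject H₀: yes

SE = σ/√n = 6/√26 = 1.1767
z = (x̄−μ₀)/SE = (45.08−49)/1.1767 = -3.3314
p-value (two-sided) = 0.00086
At α=0.01: p < α → reject H₀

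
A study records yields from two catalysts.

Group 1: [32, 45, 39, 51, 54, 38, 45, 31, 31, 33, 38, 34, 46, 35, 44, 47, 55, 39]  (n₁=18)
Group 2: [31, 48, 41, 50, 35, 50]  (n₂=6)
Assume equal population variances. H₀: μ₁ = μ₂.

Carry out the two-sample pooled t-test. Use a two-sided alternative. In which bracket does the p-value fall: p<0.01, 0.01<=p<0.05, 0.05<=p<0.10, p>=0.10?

p-value bracket: p>=0.10

x̄₁=40.944, s₁=7.757, n₁=18
x̄₂=42.500, s₂=8.167, n₂=6
s_p² = [17·7.757² + 5·8.167²]/22 = 61.6566
SE = √(s_p²·(1/18+1/6)) = 3.7015
t = (40.944−42.500)/3.7015 = -0.4202
df = 22
p-value (two-sided) = 0.67838
→ bracket: p>=0.10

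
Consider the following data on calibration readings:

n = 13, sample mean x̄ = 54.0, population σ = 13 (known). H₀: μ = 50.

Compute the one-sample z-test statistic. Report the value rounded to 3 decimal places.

SE = σ/√n = 13/√13 = 3.6056
z = (x̄−μ₀)/SE = (54.0−50)/3.6056 = 1.1094

test statistic = 1.109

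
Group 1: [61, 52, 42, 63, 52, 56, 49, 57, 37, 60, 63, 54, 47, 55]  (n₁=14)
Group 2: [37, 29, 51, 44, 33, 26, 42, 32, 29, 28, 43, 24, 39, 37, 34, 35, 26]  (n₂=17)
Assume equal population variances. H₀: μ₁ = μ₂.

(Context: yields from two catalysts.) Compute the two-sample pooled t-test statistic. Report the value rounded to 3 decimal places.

test statistic = 6.876

x̄₁=53.429, s₁=7.703, n₁=14
x̄₂=34.647, s₂=7.458, n₂=17
s_p² = [13·7.703² + 16·7.458²]/29 = 57.2866
SE = √(s_p²·(1/14+1/17)) = 2.7316
t = (53.429−34.647)/2.7316 = 6.8756
df = 29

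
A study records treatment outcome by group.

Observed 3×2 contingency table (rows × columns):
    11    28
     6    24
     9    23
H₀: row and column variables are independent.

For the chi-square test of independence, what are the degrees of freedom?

degrees of freedom = 2

df = (r−1)(c−1) = (3−1)·(2−1) = 2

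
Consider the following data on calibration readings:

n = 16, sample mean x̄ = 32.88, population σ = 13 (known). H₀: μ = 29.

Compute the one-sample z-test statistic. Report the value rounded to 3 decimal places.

test statistic = 1.194

SE = σ/√n = 13/√16 = 3.2500
z = (x̄−μ₀)/SE = (32.88−29)/3.2500 = 1.1938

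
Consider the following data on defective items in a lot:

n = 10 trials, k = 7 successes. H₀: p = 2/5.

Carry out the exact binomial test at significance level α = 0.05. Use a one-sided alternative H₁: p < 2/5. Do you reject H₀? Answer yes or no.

Exact binomial: n=10, k=7, p₀=2/5=0.4000
P(X≤7) from Σ C(n,i)·p₀^i·(1−p₀)^(n−i)
p-value (one-sided, H₁ less) = 0.98771
At α=0.05: p ≥ α → fail to reject H₀

reject H₀: no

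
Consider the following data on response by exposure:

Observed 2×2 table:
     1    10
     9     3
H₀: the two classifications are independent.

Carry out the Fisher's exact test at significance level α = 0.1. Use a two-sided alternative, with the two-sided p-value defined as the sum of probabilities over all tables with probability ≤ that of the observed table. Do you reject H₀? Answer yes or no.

Margins: r₁=11, r₂=12, c₁=10, c₂=13, n=23
p_obs = C(11,1)·C(12,9)/C(23,10); sum pmf over tables with pmf ≤ p_obs
p-value (two-sided) = 0.00276
At α=0.1: p < α → reject H₀

reject H₀: yes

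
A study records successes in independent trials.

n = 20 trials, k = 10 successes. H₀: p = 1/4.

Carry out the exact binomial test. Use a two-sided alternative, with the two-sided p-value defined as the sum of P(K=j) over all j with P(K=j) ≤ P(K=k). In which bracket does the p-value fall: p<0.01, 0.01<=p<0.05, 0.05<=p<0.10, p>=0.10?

p-value bracket: 0.01<=p<0.05

Exact binomial: n=20, k=10, p₀=1/4=0.2500
P(X=j) = C(n,j)·p₀^j·(1−p₀)^(n−j); p = Σ P(X=j) over j with P(X=j) ≤ P(X=10)
p-value (two-sided) = 0.01704
→ bracket: 0.01<=p<0.05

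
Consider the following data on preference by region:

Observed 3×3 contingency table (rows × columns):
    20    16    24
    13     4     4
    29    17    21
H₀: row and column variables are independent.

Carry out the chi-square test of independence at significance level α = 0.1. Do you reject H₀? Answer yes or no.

reject H₀: no

Row totals [60, 21, 67], col totals [62, 37, 49], n=148
χ² = (20−25.14)²/25.14 + (16−15.00)²/15.00 + (24−19.86)²/19.86 + (13−8.80)²/8.80 + (4−5.25)²/5.25 + (4−6.95)²/6.95 + (29−28.07)²/28.07 + (17−16.75)²/16.75 + (21−22.18)²/22.18 = 5.6336
df = 4
p-value (upper-tail) = 0.22823
At α=0.1: p ≥ α → fail to reject H₀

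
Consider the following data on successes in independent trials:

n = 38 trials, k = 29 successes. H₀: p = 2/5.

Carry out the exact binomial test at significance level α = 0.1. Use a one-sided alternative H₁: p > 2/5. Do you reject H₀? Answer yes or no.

reject H₀: yes

Exact binomial: n=38, k=29, p₀=2/5=0.4000
P(X≥29) from Σ C(n,i)·p₀^i·(1−p₀)^(n−i)
p-value (one-sided, H₁ greater) = 0.00001
At α=0.1: p < α → reject H₀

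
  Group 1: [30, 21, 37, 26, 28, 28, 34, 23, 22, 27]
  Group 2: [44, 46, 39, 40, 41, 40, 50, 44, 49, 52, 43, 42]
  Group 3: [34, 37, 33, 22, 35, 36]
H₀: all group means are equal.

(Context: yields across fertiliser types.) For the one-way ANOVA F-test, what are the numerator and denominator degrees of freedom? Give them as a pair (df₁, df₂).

degrees of freedom = [2, 25]

k = 3 groups, N = 28 total
df = (k−1, N−k) = (3−1, 28−3) = (2, 25)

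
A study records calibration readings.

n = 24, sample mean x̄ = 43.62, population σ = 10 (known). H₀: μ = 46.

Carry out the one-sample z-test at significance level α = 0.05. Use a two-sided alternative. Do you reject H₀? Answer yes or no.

SE = σ/√n = 10/√24 = 2.0412
z = (x̄−μ₀)/SE = (43.62−46)/2.0412 = -1.1660
p-value (two-sided) = 0.24363
At α=0.05: p ≥ α → fail to reject H₀

reject H₀: no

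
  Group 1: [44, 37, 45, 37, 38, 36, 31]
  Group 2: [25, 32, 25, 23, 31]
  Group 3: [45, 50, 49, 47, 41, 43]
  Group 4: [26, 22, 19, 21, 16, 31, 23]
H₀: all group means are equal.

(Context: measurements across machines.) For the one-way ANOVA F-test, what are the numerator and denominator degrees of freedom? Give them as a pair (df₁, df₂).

degrees of freedom = [3, 21]

k = 4 groups, N = 25 total
df = (k−1, N−k) = (4−1, 25−4) = (3, 21)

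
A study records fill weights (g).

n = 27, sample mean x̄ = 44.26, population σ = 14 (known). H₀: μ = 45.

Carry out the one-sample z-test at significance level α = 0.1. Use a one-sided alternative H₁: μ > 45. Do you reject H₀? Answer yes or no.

SE = σ/√n = 14/√27 = 2.6943
z = (x̄−μ₀)/SE = (44.26−45)/2.6943 = -0.2747
p-value (one-sided, H₁ greater) = 0.60821
At α=0.1: p ≥ α → fail to reject H₀

reject H₀: no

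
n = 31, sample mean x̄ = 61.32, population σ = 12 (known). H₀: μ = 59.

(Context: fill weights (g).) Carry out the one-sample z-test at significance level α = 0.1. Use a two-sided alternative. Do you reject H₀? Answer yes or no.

SE = σ/√n = 12/√31 = 2.1553
z = (x̄−μ₀)/SE = (61.32−59)/2.1553 = 1.0764
p-value (two-sided) = 0.28173
At α=0.1: p ≥ α → fail to reject H₀

reject H₀: no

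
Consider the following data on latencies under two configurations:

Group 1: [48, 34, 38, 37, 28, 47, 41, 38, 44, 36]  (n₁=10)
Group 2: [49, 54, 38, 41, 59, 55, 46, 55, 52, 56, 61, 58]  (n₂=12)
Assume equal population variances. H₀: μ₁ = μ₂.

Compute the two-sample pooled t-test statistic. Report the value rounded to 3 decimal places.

test statistic = -4.489

x̄₁=39.100, s₁=6.100, n₁=10
x̄₂=52.000, s₂=7.173, n₂=12
s_p² = [9·6.100² + 11·7.173²]/20 = 45.0450
SE = √(s_p²·(1/10+1/12)) = 2.8737
t = (39.100−52.000)/2.8737 = -4.4890
df = 20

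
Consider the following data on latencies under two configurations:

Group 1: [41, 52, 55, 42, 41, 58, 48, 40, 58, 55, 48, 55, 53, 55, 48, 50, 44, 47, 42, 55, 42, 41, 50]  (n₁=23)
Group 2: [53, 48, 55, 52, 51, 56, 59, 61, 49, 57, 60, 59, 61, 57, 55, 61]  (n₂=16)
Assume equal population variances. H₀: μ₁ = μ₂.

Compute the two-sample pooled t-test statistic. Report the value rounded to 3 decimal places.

test statistic = -4.055

x̄₁=48.696, s₁=6.101, n₁=23
x̄₂=55.875, s₂=4.288, n₂=16
s_p² = [22·6.101² + 15·4.288²]/37 = 29.5843
SE = √(s_p²·(1/23+1/16)) = 1.7707
t = (48.696−55.875)/1.7707 = -4.0546
df = 37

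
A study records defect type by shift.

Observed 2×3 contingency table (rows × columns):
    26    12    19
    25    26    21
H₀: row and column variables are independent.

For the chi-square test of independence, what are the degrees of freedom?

degrees of freedom = 2

df = (r−1)(c−1) = (2−1)·(3−1) = 2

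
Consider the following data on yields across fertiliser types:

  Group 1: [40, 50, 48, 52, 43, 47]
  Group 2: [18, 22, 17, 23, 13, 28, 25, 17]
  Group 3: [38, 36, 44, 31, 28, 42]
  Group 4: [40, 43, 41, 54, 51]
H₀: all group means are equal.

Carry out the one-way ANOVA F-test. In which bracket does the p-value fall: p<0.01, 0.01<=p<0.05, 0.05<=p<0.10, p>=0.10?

p-value bracket: p<0.01

Group means [46.67, 20.38, 36.50, 45.80], grand mean 35.640
SSB = Σnᵢ(x̄ᵢ−x̄)² = 3114.252; SSW = ΣΣ(x−x̄ᵢ)² = 621.508
MSB = 3114.252/3 = 1038.0839; MSW = 621.508/21 = 29.5956
F = MSB/MSW = 35.0756
df = (3, 21)
p-value (upper-tail) = 0.00000
→ bracket: p<0.01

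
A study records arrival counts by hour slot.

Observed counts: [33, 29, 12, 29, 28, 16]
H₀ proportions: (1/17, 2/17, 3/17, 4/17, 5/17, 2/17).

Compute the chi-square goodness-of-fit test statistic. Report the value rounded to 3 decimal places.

test statistic = 90.370

n = 147; E_i = n·p_i = [8.65, 17.29, 25.94, 34.59, 43.24, 17.29]
χ² = (33−8.65)²/8.65 + (29−17.29)²/17.29 + (12−25.94)²/25.94 + (29−34.59)²/34.59 + (28−43.24)²/43.24 + (16−17.29)²/17.29 = 90.3697
df = 5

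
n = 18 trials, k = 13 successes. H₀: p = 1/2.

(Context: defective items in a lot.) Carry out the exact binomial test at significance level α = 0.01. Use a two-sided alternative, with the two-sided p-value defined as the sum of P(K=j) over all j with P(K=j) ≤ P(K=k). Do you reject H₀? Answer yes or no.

Exact binomial: n=18, k=13, p₀=1/2=0.5000
P(X=j) = C(n,j)·p₀^j·(1−p₀)^(n−j); p = Σ P(X=j) over j with P(X=j) ≤ P(X=13)
p-value (two-sided) = 0.09625
At α=0.01: p ≥ α → fail to reject H₀

reject H₀: no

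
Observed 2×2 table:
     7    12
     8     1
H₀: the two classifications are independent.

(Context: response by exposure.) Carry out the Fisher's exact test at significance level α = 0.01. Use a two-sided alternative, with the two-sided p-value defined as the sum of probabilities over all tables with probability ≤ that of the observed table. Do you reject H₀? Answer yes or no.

Margins: r₁=19, r₂=9, c₁=15, c₂=13, n=28
p_obs = C(19,7)·C(9,8)/C(28,15); sum pmf over tables with pmf ≤ p_obs
p-value (two-sided) = 0.01573
At α=0.01: p ≥ α → fail to reject H₀

reject H₀: no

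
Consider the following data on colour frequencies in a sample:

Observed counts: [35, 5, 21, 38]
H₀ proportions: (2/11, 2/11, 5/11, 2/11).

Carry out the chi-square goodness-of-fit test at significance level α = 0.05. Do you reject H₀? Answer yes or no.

n = 99; E_i = n·p_i = [18.00, 18.00, 45.00, 18.00]
χ² = (35−18.00)²/18.00 + (5−18.00)²/18.00 + (21−45.00)²/45.00 + (38−18.00)²/18.00 = 60.4667
df = 3
p-value (upper-tail) = 0.00000
At α=0.05: p < α → reject H₀

reject H₀: yes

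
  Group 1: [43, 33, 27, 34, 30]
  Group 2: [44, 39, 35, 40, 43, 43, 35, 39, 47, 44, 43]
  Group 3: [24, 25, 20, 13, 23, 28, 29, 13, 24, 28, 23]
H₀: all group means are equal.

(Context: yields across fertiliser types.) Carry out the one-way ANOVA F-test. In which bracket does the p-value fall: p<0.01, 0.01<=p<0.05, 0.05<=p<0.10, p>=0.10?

p-value bracket: p<0.01

Group means [33.40, 41.09, 22.73], grand mean 32.185
SSB = Σnᵢ(x̄ᵢ−x̄)² = 1863.783; SSW = ΣΣ(x−x̄ᵢ)² = 592.291
MSB = 1863.783/2 = 931.8916; MSW = 592.291/24 = 24.6788
F = MSB/MSW = 37.7608
df = (2, 24)
p-value (upper-tail) = 0.00000
→ bracket: p<0.01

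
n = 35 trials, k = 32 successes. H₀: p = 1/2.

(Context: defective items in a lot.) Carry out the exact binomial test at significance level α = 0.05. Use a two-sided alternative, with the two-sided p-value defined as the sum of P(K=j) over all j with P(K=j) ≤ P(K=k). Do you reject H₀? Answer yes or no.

Exact binomial: n=35, k=32, p₀=1/2=0.5000
P(X=j) = C(n,j)·p₀^j·(1−p₀)^(n−j); p = Σ P(X=j) over j with P(X=j) ≤ P(X=32)
p-value (two-sided) = 0.00000
At α=0.05: p < α → reject H₀

reject H₀: yes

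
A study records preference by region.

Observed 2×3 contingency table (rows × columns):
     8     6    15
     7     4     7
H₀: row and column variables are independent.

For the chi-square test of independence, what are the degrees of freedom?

degrees of freedom = 2

df = (r−1)(c−1) = (2−1)·(3−1) = 2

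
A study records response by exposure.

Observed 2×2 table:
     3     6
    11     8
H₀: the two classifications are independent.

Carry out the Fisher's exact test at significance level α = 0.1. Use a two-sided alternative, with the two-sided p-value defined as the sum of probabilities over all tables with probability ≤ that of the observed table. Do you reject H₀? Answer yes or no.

Margins: r₁=9, r₂=19, c₁=14, c₂=14, n=28
p_obs = C(9,3)·C(19,11)/C(28,14); sum pmf over tables with pmf ≤ p_obs
p-value (two-sided) = 0.41971
At α=0.1: p ≥ α → fail to reject H₀

reject H₀: no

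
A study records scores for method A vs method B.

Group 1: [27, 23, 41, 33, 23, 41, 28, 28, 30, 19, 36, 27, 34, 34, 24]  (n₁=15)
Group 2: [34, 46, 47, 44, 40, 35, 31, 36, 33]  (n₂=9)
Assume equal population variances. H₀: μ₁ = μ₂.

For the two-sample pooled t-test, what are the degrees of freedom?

degrees of freedom = 22

df = n₁ + n₂ − 2 = 15 + 9 − 2 = 22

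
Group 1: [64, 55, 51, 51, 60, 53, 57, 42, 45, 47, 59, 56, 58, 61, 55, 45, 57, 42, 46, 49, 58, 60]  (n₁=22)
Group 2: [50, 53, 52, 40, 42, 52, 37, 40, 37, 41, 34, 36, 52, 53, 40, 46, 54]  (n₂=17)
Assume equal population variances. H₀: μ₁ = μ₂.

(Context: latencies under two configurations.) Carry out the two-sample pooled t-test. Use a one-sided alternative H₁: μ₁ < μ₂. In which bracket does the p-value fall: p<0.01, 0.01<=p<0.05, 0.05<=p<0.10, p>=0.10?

x̄₁=53.227, s₁=6.531, n₁=22
x̄₂=44.647, s₂=7.115, n₂=17
s_p² = [21·6.531² + 16·7.115²]/37 = 46.1012
SE = √(s_p²·(1/22+1/17)) = 2.1926
t = (53.227−44.647)/2.1926 = 3.9133
df = 37
p-value (one-sided, H₁ less) = 0.99981
→ bracket: p>=0.10

p-value bracket: p>=0.10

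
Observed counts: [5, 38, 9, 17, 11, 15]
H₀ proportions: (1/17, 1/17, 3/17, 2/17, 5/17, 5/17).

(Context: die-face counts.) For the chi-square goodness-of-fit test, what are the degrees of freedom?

degrees of freedom = 5

df = k − 1 = 6 − 1 = 5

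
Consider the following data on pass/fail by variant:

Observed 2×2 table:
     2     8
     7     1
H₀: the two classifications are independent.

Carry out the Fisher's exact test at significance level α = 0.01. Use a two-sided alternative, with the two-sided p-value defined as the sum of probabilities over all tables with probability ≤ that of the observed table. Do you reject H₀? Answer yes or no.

reject H₀: no

Margins: r₁=10, r₂=8, c₁=9, c₂=9, n=18
p_obs = C(10,2)·C(8,7)/C(18,9); sum pmf over tables with pmf ≤ p_obs
p-value (two-sided) = 0.01522
At α=0.01: p ≥ α → fail to reject H₀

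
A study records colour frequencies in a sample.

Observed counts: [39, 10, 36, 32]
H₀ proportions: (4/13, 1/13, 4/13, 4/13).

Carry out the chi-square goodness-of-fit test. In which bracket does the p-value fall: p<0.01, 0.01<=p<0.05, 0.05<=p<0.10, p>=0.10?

n = 117; E_i = n·p_i = [36.00, 9.00, 36.00, 36.00]
χ² = (39−36.00)²/36.00 + (10−9.00)²/9.00 + (36−36.00)²/36.00 + (32−36.00)²/36.00 = 0.8056
df = 3
p-value (upper-tail) = 0.84814
→ bracket: p>=0.10

p-value bracket: p>=0.10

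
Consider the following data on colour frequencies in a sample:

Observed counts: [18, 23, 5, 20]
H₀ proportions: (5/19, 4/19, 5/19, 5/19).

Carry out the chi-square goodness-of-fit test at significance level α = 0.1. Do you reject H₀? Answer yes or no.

reject H₀: yes

n = 66; E_i = n·p_i = [17.37, 13.89, 17.37, 17.37]
χ² = (18−17.37)²/17.37 + (23−13.89)²/13.89 + (5−17.37)²/17.37 + (20−17.37)²/17.37 = 15.1962
df = 3
p-value (upper-tail) = 0.00166
At α=0.1: p < α → reject H₀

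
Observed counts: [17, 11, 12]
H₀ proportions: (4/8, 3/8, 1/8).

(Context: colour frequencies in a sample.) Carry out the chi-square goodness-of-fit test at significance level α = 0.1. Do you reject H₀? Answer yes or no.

n = 40; E_i = n·p_i = [20.00, 15.00, 5.00]
χ² = (17−20.00)²/20.00 + (11−15.00)²/15.00 + (12−5.00)²/5.00 = 11.3167
df = 2
p-value (upper-tail) = 0.00349
At α=0.1: p < α → reject H₀

reject H₀: yes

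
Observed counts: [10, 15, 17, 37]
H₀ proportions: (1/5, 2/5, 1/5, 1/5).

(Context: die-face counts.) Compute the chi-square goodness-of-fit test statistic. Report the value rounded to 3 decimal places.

test statistic = 39.386

n = 79; E_i = n·p_i = [15.80, 31.60, 15.80, 15.80]
χ² = (10−15.80)²/15.80 + (15−31.60)²/31.60 + (17−15.80)²/15.80 + (37−15.80)²/15.80 = 39.3861
df = 3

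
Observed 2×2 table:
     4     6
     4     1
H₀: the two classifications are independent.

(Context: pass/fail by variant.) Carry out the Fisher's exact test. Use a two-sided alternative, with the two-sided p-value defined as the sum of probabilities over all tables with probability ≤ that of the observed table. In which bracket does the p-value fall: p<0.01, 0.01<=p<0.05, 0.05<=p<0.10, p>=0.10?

p-value bracket: p>=0.10

Margins: r₁=10, r₂=5, c₁=8, c₂=7, n=15
p_obs = C(10,4)·C(5,4)/C(15,8); sum pmf over tables with pmf ≤ p_obs
p-value (two-sided) = 0.28205
→ bracket: p>=0.10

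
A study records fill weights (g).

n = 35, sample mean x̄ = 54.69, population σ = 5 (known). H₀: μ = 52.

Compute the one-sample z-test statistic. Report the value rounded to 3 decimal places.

SE = σ/√n = 5/√35 = 0.8452
z = (x̄−μ₀)/SE = (54.69−52)/0.8452 = 3.1829

test statistic = 3.183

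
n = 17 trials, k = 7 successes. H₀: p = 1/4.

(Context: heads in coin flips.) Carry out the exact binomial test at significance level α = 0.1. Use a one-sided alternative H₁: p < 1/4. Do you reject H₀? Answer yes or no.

Exact binomial: n=17, k=7, p₀=1/4=0.2500
P(X≤7) from Σ C(n,i)·p₀^i·(1−p₀)^(n−i)
p-value (one-sided, H₁ less) = 0.95976
At α=0.1: p ≥ α → fail to reject H₀

reject H₀: no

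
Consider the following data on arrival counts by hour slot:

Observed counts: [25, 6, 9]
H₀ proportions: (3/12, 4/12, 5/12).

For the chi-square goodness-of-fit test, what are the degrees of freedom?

df = k − 1 = 3 − 1 = 2

degrees of freedom = 2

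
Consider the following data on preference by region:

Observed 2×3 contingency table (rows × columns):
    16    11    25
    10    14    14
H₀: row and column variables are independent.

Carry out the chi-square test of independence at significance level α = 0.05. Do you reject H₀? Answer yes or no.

reject H₀: no

Row totals [52, 38], col totals [26, 25, 39], n=90
χ² = (16−15.02)²/15.02 + (11−14.44)²/14.44 + (25−22.53)²/22.53 + (10−10.98)²/10.98 + (14−10.56)²/10.56 + (14−16.47)²/16.47 = 2.7356
df = 2
p-value (upper-tail) = 0.25467
At α=0.05: p ≥ α → fail to reject H₀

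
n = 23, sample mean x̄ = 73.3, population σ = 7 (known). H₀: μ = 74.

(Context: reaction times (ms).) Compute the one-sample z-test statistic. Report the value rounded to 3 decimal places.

test statistic = -0.480

SE = σ/√n = 7/√23 = 1.4596
z = (x̄−μ₀)/SE = (73.3−74)/1.4596 = -0.4796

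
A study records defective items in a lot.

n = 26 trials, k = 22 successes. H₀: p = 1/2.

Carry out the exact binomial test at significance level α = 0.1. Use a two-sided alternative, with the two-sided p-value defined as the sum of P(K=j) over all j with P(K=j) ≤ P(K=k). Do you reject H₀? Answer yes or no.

reject H₀: yes

Exact binomial: n=26, k=22, p₀=1/2=0.5000
P(X=j) = C(n,j)·p₀^j·(1−p₀)^(n−j); p = Σ P(X=j) over j with P(X=j) ≤ P(X=22)
p-value (two-sided) = 0.00053
At α=0.1: p < α → reject H₀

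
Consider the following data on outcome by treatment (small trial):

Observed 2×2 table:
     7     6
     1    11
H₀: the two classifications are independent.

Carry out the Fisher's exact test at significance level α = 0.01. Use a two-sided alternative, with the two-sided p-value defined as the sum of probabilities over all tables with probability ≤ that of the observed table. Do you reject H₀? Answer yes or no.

reject H₀: no

Margins: r₁=13, r₂=12, c₁=8, c₂=17, n=25
p_obs = C(13,7)·C(12,1)/C(25,8); sum pmf over tables with pmf ≤ p_obs
p-value (two-sided) = 0.03021
At α=0.01: p ≥ α → fail to reject H₀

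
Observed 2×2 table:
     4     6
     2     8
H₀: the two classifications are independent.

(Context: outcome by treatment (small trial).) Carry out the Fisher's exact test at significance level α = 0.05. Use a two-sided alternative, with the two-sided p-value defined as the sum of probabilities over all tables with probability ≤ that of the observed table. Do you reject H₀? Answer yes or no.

Margins: r₁=10, r₂=10, c₁=6, c₂=14, n=20
p_obs = C(10,4)·C(10,2)/C(20,6); sum pmf over tables with pmf ≤ p_obs
p-value (two-sided) = 0.62848
At α=0.05: p ≥ α → fail to reject H₀

reject H₀: no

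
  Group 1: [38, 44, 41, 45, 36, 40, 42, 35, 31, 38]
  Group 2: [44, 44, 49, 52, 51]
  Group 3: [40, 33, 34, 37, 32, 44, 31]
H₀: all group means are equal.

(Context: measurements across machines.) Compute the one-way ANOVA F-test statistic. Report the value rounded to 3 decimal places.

test statistic = 11.915

Group means [39.00, 48.00, 35.86], grand mean 40.045
SSB = Σnᵢ(x̄ᵢ−x̄)² = 450.097; SSW = ΣΣ(x−x̄ᵢ)² = 358.857
MSB = 450.097/2 = 225.0487; MSW = 358.857/19 = 18.8872
F = MSB/MSW = 11.9154
df = (2, 19)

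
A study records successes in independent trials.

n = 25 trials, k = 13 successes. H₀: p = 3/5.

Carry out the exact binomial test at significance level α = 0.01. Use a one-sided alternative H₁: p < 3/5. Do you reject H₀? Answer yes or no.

reject H₀: no

Exact binomial: n=25, k=13, p₀=3/5=0.6000
P(X≤13) from Σ C(n,i)·p₀^i·(1−p₀)^(n−i)
p-value (one-sided, H₁ less) = 0.26772
At α=0.01: p ≥ α → fail to reject H₀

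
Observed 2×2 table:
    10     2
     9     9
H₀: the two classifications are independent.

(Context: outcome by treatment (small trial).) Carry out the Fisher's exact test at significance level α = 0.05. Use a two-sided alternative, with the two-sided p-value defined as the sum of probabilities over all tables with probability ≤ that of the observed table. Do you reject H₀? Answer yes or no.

reject H₀: no

Margins: r₁=12, r₂=18, c₁=19, c₂=11, n=30
p_obs = C(12,10)·C(18,9)/C(30,19); sum pmf over tables with pmf ≤ p_obs
p-value (two-sided) = 0.12133
At α=0.05: p ≥ α → fail to reject H₀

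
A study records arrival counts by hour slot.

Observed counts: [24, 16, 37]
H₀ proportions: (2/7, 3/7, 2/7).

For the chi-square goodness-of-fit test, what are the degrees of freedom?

df = k − 1 = 3 − 1 = 2

degrees of freedom = 2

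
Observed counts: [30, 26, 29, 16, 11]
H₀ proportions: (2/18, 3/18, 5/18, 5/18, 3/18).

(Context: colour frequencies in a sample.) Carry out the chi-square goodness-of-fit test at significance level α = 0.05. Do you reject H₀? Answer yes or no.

n = 112; E_i = n·p_i = [12.44, 18.67, 31.11, 31.11, 18.67]
χ² = (30−12.44)²/12.44 + (26−18.67)²/18.67 + (29−31.11)²/31.11 + (16−31.11)²/31.11 + (11−18.67)²/18.67 = 38.2786
df = 4
p-value (upper-tail) = 0.00000
At α=0.05: p < α → reject H₀

reject H₀: yes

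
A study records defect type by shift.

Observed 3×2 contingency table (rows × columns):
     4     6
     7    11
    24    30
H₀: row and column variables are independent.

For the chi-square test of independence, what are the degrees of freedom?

degrees of freedom = 2

df = (r−1)(c−1) = (3−1)·(2−1) = 2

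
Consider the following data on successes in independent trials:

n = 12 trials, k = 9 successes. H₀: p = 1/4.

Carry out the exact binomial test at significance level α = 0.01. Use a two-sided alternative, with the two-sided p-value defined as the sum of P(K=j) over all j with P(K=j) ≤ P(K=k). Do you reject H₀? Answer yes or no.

reject H₀: yes

Exact binomial: n=12, k=9, p₀=1/4=0.2500
P(X=j) = C(n,j)·p₀^j·(1−p₀)^(n−j); p = Σ P(X=j) over j with P(X=j) ≤ P(X=9)
p-value (two-sided) = 0.00039
At α=0.01: p < α → reject H₀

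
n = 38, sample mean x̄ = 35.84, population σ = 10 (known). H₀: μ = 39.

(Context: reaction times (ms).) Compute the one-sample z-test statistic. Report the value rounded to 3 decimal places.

SE = σ/√n = 10/√38 = 1.6222
z = (x̄−μ₀)/SE = (35.84−39)/1.6222 = -1.9480

test statistic = -1.948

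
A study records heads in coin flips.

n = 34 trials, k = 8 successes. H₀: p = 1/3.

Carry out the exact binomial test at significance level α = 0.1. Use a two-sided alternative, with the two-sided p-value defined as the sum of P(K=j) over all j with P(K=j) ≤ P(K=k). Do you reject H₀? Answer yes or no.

Exact binomial: n=34, k=8, p₀=1/3=0.3333
P(X=j) = C(n,j)·p₀^j·(1−p₀)^(n−j); p = Σ P(X=j) over j with P(X=j) ≤ P(X=8)
p-value (two-sided) = 0.27652
At α=0.1: p ≥ α → fail to reject H₀

reject H₀: no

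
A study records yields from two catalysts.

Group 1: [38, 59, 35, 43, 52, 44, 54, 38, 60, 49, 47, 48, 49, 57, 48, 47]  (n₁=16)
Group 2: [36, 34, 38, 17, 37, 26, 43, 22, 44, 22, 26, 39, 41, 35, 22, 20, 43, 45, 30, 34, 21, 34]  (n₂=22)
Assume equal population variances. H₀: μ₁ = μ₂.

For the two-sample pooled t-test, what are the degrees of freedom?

degrees of freedom = 36

df = n₁ + n₂ − 2 = 16 + 22 − 2 = 36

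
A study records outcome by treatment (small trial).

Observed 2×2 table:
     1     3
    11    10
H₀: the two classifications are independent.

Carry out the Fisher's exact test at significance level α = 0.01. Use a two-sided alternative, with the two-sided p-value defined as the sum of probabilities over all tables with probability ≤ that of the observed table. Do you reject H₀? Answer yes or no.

reject H₀: no

Margins: r₁=4, r₂=21, c₁=12, c₂=13, n=25
p_obs = C(4,1)·C(21,11)/C(25,12); sum pmf over tables with pmf ≤ p_obs
p-value (two-sided) = 0.59304
At α=0.01: p ≥ α → fail to reject H₀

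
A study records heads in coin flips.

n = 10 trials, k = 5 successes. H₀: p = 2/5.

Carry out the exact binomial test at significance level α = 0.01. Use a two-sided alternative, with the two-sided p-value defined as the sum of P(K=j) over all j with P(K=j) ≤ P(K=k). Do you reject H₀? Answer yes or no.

Exact binomial: n=10, k=5, p₀=2/5=0.4000
P(X=j) = C(n,j)·p₀^j·(1−p₀)^(n−j); p = Σ P(X=j) over j with P(X=j) ≤ P(X=5)
p-value (two-sided) = 0.53419
At α=0.01: p ≥ α → fail to reject H₀

reject H₀: no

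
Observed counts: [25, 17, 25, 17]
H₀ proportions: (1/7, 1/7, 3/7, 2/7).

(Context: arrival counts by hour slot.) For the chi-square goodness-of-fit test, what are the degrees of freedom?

df = k − 1 = 4 − 1 = 3

degrees of freedom = 3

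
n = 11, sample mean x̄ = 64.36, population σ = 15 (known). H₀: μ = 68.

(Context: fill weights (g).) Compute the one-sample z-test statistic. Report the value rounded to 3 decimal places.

test statistic = -0.805

SE = σ/√n = 15/√11 = 4.5227
z = (x̄−μ₀)/SE = (64.36−68)/4.5227 = -0.8048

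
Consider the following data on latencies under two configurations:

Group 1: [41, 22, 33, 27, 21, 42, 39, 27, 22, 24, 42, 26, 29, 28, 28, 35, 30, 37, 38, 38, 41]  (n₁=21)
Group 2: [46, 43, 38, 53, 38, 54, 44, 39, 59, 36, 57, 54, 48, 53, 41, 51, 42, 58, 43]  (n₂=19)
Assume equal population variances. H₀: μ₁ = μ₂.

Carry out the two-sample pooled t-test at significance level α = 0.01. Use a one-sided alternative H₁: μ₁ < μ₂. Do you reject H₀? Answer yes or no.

x̄₁=31.905, s₁=7.190, n₁=21
x̄₂=47.211, s₂=7.458, n₂=19
s_p² = [20·7.190² + 18·7.458²]/38 = 53.5518
SE = √(s_p²·(1/21+1/19)) = 2.3170
t = (31.905−47.211)/2.3170 = -6.6058
df = 38
p-value (one-sided, H₁ less) = 0.00000
At α=0.01: p < α → reject H₀

reject H₀: yes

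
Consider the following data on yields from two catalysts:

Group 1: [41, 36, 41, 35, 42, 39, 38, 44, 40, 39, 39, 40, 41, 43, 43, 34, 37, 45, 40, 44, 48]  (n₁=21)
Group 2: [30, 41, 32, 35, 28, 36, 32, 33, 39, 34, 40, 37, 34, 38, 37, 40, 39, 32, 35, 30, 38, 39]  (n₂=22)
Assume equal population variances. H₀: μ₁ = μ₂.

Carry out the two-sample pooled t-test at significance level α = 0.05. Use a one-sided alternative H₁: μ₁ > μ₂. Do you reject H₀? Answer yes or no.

reject H₀: yes

x̄₁=40.429, s₁=3.429, n₁=21
x̄₂=35.409, s₂=3.712, n₂=22
s_p² = [20·3.429² + 21·3.712²]/41 = 12.7917
SE = √(s_p²·(1/21+1/22)) = 1.0911
t = (40.429−35.409)/1.0911 = 4.6002
df = 41
p-value (one-sided, H₁ greater) = 0.00002
At α=0.05: p < α → reject H₀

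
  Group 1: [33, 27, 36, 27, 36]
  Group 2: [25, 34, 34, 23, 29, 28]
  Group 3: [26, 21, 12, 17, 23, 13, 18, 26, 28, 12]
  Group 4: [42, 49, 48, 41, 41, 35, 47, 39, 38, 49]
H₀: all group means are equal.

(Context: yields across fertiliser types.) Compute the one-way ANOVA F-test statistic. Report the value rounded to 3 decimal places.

test statistic = 33.094

Group means [31.80, 28.83, 19.60, 42.90], grand mean 30.871
SSB = Σnᵢ(x̄ᵢ−x̄)² = 2746.551; SSW = ΣΣ(x−x̄ᵢ)² = 746.933
MSB = 2746.551/3 = 915.5168; MSW = 746.933/27 = 27.6642
F = MSB/MSW = 33.0939
df = (3, 27)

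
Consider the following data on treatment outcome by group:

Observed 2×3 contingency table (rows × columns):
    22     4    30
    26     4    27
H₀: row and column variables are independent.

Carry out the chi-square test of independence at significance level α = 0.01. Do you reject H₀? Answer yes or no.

reject H₀: no

Row totals [56, 57], col totals [48, 8, 57], n=113
χ² = (22−23.79)²/23.79 + (4−3.96)²/3.96 + (30−28.25)²/28.25 + (26−24.21)²/24.21 + (4−4.04)²/4.04 + (27−28.75)²/28.75 = 0.4824
df = 2
p-value (upper-tail) = 0.78568
At α=0.01: p ≥ α → fail to reject H₀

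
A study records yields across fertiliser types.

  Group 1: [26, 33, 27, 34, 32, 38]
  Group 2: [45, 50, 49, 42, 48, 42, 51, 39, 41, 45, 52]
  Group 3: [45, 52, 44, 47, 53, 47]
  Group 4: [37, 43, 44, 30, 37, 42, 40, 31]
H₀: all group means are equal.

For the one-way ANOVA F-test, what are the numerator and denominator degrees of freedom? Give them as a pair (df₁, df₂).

degrees of freedom = [3, 27]

k = 4 groups, N = 31 total
df = (k−1, N−k) = (4−1, 31−4) = (3, 27)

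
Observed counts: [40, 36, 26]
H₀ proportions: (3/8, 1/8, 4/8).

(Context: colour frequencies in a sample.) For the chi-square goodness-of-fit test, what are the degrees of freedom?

df = k − 1 = 3 − 1 = 2

degrees of freedom = 2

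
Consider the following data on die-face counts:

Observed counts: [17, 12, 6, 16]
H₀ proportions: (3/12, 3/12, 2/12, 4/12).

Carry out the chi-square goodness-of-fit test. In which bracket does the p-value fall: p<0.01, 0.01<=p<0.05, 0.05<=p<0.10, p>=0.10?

p-value bracket: p>=0.10

n = 51; E_i = n·p_i = [12.75, 12.75, 8.50, 17.00]
χ² = (17−12.75)²/12.75 + (12−12.75)²/12.75 + (6−8.50)²/8.50 + (16−17.00)²/17.00 = 2.2549
df = 3
p-value (upper-tail) = 0.52122
→ bracket: p>=0.10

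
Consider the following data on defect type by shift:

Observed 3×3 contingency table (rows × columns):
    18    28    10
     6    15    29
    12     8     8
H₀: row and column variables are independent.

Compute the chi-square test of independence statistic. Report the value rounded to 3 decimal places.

test statistic = 23.535

Row totals [56, 50, 28], col totals [36, 51, 47], n=134
χ² = (18−15.04)²/15.04 + (28−21.31)²/21.31 + (10−19.64)²/19.64 + (6−13.43)²/13.43 + (15−19.03)²/19.03 + (29−17.54)²/17.54 + (12−7.52)²/7.52 + (8−10.66)²/10.66 + (8−9.82)²/9.82 = 23.5348
df = 4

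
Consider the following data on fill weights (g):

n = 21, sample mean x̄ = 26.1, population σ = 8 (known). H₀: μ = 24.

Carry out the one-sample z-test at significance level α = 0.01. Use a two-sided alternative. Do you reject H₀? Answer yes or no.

SE = σ/√n = 8/√21 = 1.7457
z = (x̄−μ₀)/SE = (26.1−24)/1.7457 = 1.2029
p-value (two-sided) = 0.22900
At α=0.01: p ≥ α → fail to reject H₀

reject H₀: no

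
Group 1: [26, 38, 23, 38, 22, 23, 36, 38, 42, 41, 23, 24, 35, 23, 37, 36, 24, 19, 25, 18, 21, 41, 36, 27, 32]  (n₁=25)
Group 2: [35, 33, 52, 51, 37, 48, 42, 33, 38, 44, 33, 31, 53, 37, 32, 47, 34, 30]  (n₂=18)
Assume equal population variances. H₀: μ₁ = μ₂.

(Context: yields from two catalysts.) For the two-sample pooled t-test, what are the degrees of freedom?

degrees of freedom = 41

df = n₁ + n₂ − 2 = 25 + 18 − 2 = 41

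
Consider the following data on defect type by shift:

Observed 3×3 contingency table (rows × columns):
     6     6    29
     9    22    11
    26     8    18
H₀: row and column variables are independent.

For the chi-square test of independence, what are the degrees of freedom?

df = (r−1)(c−1) = (3−1)·(3−1) = 4

degrees of freedom = 4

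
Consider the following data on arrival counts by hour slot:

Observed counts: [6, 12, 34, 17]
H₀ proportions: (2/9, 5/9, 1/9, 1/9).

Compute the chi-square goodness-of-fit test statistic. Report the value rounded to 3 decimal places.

test statistic = 125.583

n = 69; E_i = n·p_i = [15.33, 38.33, 7.67, 7.67]
χ² = (6−15.33)²/15.33 + (12−38.33)²/38.33 + (34−7.67)²/7.67 + (17−7.67)²/7.67 = 125.5826
df = 3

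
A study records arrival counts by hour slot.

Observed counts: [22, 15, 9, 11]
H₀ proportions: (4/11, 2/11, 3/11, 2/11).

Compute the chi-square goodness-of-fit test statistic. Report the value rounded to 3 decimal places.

test statistic = 4.947

n = 57; E_i = n·p_i = [20.73, 10.36, 15.55, 10.36]
χ² = (22−20.73)²/20.73 + (15−10.36)²/10.36 + (9−15.55)²/15.55 + (11−10.36)²/10.36 = 4.9474
df = 3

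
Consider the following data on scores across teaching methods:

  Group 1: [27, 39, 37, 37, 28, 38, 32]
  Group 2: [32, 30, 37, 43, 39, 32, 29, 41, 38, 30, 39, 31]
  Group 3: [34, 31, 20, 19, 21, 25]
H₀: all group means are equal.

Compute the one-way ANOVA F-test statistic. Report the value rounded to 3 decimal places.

test statistic = 7.845

Group means [34.00, 35.08, 25.00], grand mean 32.360
SSB = Σnᵢ(x̄ᵢ−x̄)² = 432.843; SSW = ΣΣ(x−x̄ᵢ)² = 606.917
MSB = 432.843/2 = 216.4217; MSW = 606.917/22 = 27.5871
F = MSB/MSW = 7.8450
df = (2, 22)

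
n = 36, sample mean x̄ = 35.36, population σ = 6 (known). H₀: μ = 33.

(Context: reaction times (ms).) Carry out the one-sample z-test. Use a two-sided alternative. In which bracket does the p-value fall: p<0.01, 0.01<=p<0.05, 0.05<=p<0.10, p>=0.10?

p-value bracket: 0.01<=p<0.05

SE = σ/√n = 6/√36 = 1.0000
z = (x̄−μ₀)/SE = (35.36−33)/1.0000 = 2.3600
p-value (two-sided) = 0.01827
→ bracket: 0.01<=p<0.05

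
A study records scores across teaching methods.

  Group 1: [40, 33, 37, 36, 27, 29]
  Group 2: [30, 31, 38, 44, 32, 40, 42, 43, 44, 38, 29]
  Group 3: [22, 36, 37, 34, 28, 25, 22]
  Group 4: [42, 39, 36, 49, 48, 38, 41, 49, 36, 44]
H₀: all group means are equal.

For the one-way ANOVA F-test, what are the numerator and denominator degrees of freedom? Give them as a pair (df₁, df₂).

k = 4 groups, N = 34 total
df = (k−1, N−k) = (4−1, 34−4) = (3, 30)

degrees of freedom = [3, 30]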